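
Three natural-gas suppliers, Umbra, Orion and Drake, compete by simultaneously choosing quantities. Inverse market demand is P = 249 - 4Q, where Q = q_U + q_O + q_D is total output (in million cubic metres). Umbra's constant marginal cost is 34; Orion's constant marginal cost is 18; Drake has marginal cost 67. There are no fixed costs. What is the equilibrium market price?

Umbra's profit: π_U = (249 - 4Q)q_U - (34q_U). Setting ∂π_U/∂q_U = 0: 215 - 8q_U - 4(q_O + q_D) = 0.
Orion's first-order condition: 231 - 8q_O - 4(q_U + q_D) = 0.
Drake's first-order condition: 182 - 8q_D - 4(q_U + q_O) = 0.
Adding the 3 conditions: 628 − 8Q − 8Q = 0, i.e. Q = 157/4.
Back-substituting: q_U = (215 − 157)/4 = 29/2, q_O = (231 − 157)/4 = 37/2, q_D = (182 − 157)/4 = 25/4.
Total output Q = 157/4, so price P = 249 - 4·(157/4) = 92.

92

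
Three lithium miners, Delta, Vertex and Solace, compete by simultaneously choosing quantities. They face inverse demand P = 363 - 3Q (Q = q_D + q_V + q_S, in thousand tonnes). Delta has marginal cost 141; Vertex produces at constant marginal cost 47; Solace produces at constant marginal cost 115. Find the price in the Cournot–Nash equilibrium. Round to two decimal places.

Delta's profit: π_D = (363 - 3Q)q_D - (141q_D). Setting ∂π_D/∂q_D = 0: 222 - 6q_D - 3(q_V + q_S) = 0.
Vertex's first-order condition: 316 - 6q_V - 3(q_D + q_S) = 0.
Solace's profit: π_S = (363 - 3Q)q_S - (115q_S). Setting ∂π_S/∂q_S = 0: 248 - 6q_S - 3(q_D + q_V) = 0.
Adding the 3 conditions: 786 − 6Q − 6Q = 0, i.e. Q = 131/2.
Back-substituting: q_D = (222 − 393/2)/3 = 17/2, q_V = (316 − 393/2)/3 = 239/6, q_S = (248 − 393/2)/3 = 103/6.
Total output Q = 131/2, so price P = 363 - 3·(131/2) = 333/2.

166.50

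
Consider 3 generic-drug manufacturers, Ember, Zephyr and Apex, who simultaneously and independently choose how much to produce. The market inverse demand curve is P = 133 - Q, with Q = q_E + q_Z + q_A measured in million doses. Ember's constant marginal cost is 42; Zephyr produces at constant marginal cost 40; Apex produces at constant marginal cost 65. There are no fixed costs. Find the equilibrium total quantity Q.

63

Ember's profit: π_E = (133 - Q)q_E - (42q_E). Setting ∂π_E/∂q_E = 0: 91 - 2q_E - (q_Z + q_A) = 0.
Zephyr's profit: π_Z = (133 - Q)q_Z - (40q_Z). Setting ∂π_Z/∂q_Z = 0: 93 - 2q_Z - (q_E + q_A) = 0.
Apex's profit: π_A = (133 - Q)q_A - (65q_A). Setting ∂π_A/∂q_A = 0: 68 - 2q_A - (q_E + q_Z) = 0.
Summing all 3 equations gives 252 − 4Q = 0, hence Q = 63.
Back-substituting: q_E = (91 − 63) = 28, q_Z = (93 − 63) = 30, q_A = (68 − 63) = 5.
Total output Q = 28 + 30 + 5 = 63.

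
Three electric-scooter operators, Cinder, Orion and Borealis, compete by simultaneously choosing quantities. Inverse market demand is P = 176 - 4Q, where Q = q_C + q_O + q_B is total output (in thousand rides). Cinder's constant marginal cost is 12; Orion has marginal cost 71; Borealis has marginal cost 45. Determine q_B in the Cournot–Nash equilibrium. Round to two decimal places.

7.75

Cinder's profit: π_C = (176 - 4Q)q_C - (12q_C). Setting ∂π_C/∂q_C = 0: 164 - 8q_C - 4(q_O + q_B) = 0.
Orion's profit: π_O = (176 - 4Q)q_O - (71q_O). Setting ∂π_O/∂q_O = 0: 105 - 8q_O - 4(q_C + q_B) = 0.
Borealis's profit: π_B = (176 - 4Q)q_B - (45q_B). Setting ∂π_B/∂q_B = 0: 131 - 8q_B - 4(q_C + q_O) = 0.
Adding the 3 first-order conditions: 400 − 16Q = 0, so Q = 25.
Back-substituting: q_C = (164 − 100)/4 = 16, q_O = (105 − 100)/4 = 5/4, q_B = (131 − 100)/4 = 31/4.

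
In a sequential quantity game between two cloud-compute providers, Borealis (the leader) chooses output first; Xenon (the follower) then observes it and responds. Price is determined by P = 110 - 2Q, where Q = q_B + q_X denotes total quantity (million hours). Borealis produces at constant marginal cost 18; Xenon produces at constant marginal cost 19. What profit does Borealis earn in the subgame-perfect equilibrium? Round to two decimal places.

The follower Xenon best-responds to any q_B: π_X = (110 - 2Q)q_X - 19q_X.
∂π_X/∂q_X = 91 - 2q_B - 4q_X = 0 gives the reaction function q_X = (91 - 2q_B)/4.
The leader anticipates this reaction. Substituting into P = 110 - 2Q gives P = 129/2 - q_B, so π_B = (129/2 - q_B)q_B - 18q_B.
Leader FOC: 93/2 - 2q_B = 0, so q_B = 93/4.
Then q_X = (91 - 2·(93/4))/4 = 89/8.
Price P = 110 - 2·(275/8) = 165/4.
Borealis's profit: (165/4 - 18)·(93/4) = 540.5625.

540.56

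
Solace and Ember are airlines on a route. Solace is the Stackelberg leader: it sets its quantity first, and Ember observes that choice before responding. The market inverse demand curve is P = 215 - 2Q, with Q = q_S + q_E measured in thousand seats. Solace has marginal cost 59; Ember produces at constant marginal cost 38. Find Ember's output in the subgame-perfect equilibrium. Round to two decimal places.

27.38

Solve by backward induction. Given q_S, the follower Ember maximises π_E = (215 - 2q_S - 2q_E)q_E - 38q_E.
∂π_E/∂q_E = 177 - 2q_S - 4q_E = 0 gives the reaction function q_E = (177 - 2q_S)/4.
Solace substitutes q_E(q_S) into its own profit: π_S = q_S(215 - 2q_S - (177 - 2q_S)/2) - 59q_S = (253/2 - q_S)q_S - 59q_S.
The leader's first-order condition 135/2 - 2q_S = 0 yields q_S = 135/4.
Then q_E = (177 - 2·(135/4))/4 = 219/8.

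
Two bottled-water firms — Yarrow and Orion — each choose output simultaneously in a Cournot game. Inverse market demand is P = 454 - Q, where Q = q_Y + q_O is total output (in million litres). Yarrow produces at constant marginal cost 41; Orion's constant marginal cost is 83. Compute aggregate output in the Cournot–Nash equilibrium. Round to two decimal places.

Yarrow's profit: π_Y = (454 - Q)q_Y - (41q_Y). Setting ∂π_Y/∂q_Y = 0: 413 - 2q_Y - (q_O) = 0.
Orion's first-order condition: 371 - 2q_O - (q_Y) = 0.
So q_Y = (413 - q_O)/2 and q_O = (371 - q_Y)/2.
Substituting one into the other gives q_Y = 455/3 and q_O = 329/3.
Total output Q = 455/3 + 329/3 = 784/3.

261.33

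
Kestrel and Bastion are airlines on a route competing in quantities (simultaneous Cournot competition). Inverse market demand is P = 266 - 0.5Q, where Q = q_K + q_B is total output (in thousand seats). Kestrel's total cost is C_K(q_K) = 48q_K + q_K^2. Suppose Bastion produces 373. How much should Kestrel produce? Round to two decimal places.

10.50

With the rival's output fixed at 373, Kestrel's profit is π_K = (266 - (1/2)·373 - (1/2)q_K)q_K - (48q_K + q_K²) = (159/2 - (1/2)q_K)q_K - (48q_K + q_K²).
∂π_K/∂q_K = 63/2 - 3q_K = 0, so q_K = 21/2.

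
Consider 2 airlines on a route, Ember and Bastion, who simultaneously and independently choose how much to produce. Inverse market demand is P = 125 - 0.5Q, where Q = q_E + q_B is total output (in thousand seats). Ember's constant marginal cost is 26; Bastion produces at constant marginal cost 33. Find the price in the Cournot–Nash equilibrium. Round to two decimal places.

Ember's profit: π_E = (125 - 0.5Q)q_E - (26q_E). Setting ∂π_E/∂q_E = 0: 99 - q_E - (1/2)(q_B) = 0.
Bastion's first-order condition: 92 - q_B - (1/2)(q_E) = 0.
So q_E = (99 - (1/2)q_B) and q_B = (92 - (1/2)q_E).
Substituting one into the other gives q_E = 212/3 and q_B = 170/3.
Total output Q = 382/3, so price P = 125 - (1/2)·(382/3) = 184/3.

61.33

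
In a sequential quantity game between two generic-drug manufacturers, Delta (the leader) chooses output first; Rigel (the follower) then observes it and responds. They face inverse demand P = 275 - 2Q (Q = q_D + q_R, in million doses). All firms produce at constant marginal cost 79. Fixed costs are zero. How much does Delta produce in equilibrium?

The follower Rigel best-responds to any q_D: π_R = (275 - 2Q)q_R - 79q_R.
Follower FOC: 196 - 2q_D - 4q_R = 0, so q_R(q_D) = (196 - 2q_D)/4.
Delta substitutes q_R(q_D) into its own profit: π_D = q_D(275 - 2q_D - (196 - 2q_D)/2) - 79q_D = (177 - q_D)q_D - 79q_D.
The leader's first-order condition 98 - 2q_D = 0 yields q_D = 49.
Then q_R = (196 - 2·49)/4 = 49/2.

49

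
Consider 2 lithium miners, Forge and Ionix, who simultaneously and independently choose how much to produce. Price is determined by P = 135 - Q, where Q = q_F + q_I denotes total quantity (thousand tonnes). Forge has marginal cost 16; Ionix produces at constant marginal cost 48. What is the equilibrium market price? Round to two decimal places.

66.33

Forge's profit: π_F = (135 - Q)q_F - (16q_F). Setting ∂π_F/∂q_F = 0: 119 - 2q_F - (q_I) = 0.
Ionix's profit: π_I = (135 - Q)q_I - (48q_I). Setting ∂π_I/∂q_I = 0: 87 - 2q_I - (q_F) = 0.
Best responses: q_F = (119 - q_I)/2, q_I = (87 - q_F)/2.
Substituting one into the other gives q_F = 151/3 and q_I = 55/3.
Total output Q = 206/3, so price P = 135 - 206/3 = 199/3.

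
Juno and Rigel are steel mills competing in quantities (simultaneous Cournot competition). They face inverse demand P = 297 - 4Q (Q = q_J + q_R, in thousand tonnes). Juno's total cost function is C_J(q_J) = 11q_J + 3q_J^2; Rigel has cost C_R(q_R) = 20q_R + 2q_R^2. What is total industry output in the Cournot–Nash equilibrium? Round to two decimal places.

33.28

Juno's profit: π_J = (297 - 4Q)q_J - (11q_J + 3q_J²). Setting ∂π_J/∂q_J = 0: 286 - 14q_J - 4(q_R) = 0.
Rigel's first-order condition: 277 - 12q_R - 4(q_J) = 0.
Best responses: q_J = (286 - 4q_R)/14, q_R = (277 - 4q_J)/12.
Substituting one into the other gives q_J = 581/38 and q_R = 1367/76.
Total output Q = 581/38 + 1367/76 = 33.2763.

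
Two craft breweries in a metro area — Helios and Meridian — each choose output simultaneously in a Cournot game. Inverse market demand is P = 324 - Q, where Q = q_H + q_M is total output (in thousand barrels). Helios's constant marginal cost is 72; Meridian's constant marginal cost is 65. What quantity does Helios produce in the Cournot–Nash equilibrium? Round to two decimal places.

81.67

Helios's profit: π_H = (324 - Q)q_H - (72q_H). Setting ∂π_H/∂q_H = 0: 252 - 2q_H - (q_M) = 0.
Meridian's first-order condition: 259 - 2q_M - (q_H) = 0.
So q_H = (252 - q_M)/2 and q_M = (259 - q_H)/2.
Solving the pair: q_H = 245/3, q_M = 266/3.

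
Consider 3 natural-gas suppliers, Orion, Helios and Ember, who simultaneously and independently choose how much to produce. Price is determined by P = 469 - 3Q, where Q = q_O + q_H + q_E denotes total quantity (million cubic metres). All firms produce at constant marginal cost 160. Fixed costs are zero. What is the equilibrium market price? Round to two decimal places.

Each firm earns π_i = (469 - 3Q)q_i - 160q_i.
Setting ∂π_i/∂q_i = 0 with rivals' quantities fixed: 309 - 6q_i - 3·Σ_{j≠i} q_j = 0.
With identical firms every q_j equals q_i, so Σ_{j≠i} q_j = 2q_i and 309 = 12q_i, giving q_i = 103/4.
Total output Q = 309/4, so price P = 469 - 3·(309/4) = 949/4.

237.25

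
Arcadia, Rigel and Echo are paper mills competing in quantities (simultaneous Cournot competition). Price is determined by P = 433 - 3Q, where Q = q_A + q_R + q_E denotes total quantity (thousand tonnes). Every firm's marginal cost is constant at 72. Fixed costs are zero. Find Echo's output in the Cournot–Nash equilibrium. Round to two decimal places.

30.08

Each firm earns π_i = (433 - 3Q)q_i - 72q_i.
Setting ∂π_i/∂q_i = 0 with rivals' quantities fixed: 361 - 6q_i - 3·Σ_{j≠i} q_j = 0.
By symmetry each firm produces the same amount; substituting Σ_{j≠i} q_j = 2q_i yields q_i = 361/12.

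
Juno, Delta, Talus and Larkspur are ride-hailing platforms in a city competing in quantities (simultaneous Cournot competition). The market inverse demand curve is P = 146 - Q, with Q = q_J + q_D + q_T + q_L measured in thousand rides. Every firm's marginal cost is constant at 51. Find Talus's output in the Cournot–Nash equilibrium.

A representative firm's profit is π_i = q_i(146 - Q) - 51q_i.
First-order condition (treating rivals' output as given): 95 - 2q_i - Σ_{j≠i} q_j = 0.
With identical firms every q_j equals q_i, so Σ_{j≠i} q_j = 3q_i and 95 = 5q_i, giving q_i = 19.

19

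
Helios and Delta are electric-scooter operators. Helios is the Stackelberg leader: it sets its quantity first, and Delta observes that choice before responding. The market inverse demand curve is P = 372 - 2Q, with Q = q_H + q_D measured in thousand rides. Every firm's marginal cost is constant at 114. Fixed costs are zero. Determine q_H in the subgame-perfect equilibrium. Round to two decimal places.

64.50

The follower Delta best-responds to any q_H: π_D = (372 - 2Q)q_D - 114q_D.
Setting the follower's marginal profit to zero, 258 - 2q_H - 4q_D = 0, i.e. q_D = (258 - 2q_H)/4.
The leader anticipates this reaction. Substituting into P = 372 - 2Q gives P = 243 - q_H, so π_H = (243 - q_H)q_H - 114q_H.
Leader FOC: 129 - 2q_H = 0, so q_H = 129/2.
Then q_D = (258 - 2·(129/2))/4 = 129/4.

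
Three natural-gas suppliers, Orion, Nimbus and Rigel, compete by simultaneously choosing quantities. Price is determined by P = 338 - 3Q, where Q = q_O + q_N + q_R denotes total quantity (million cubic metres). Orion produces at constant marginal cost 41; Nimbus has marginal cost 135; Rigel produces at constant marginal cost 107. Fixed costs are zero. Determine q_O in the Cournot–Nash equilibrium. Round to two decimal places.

Orion's profit: π_O = (338 - 3Q)q_O - (41q_O). Setting ∂π_O/∂q_O = 0: 297 - 6q_O - 3(q_N + q_R) = 0.
Nimbus's profit: π_N = (338 - 3Q)q_N - (135q_N). Setting ∂π_N/∂q_N = 0: 203 - 6q_N - 3(q_O + q_R) = 0.
Rigel's profit: π_R = (338 - 3Q)q_R - (107q_R). Setting ∂π_R/∂q_R = 0: 231 - 6q_R - 3(q_O + q_N) = 0.
Adding the 3 first-order conditions: 731 − 12Q = 0, so Q = 731/12.
Back-substituting: q_O = (297 − 731/4)/3 = 457/12, q_N = (203 − 731/4)/3 = 27/4, q_R = (231 − 731/4)/3 = 193/12.

38.08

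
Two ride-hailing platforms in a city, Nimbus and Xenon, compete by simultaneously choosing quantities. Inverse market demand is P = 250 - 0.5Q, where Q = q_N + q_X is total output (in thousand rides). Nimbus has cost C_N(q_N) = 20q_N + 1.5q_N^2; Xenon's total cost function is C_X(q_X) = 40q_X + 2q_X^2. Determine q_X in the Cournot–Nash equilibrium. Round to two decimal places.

Nimbus's profit: π_N = (250 - 0.5Q)q_N - (20q_N + (3/2)q_N²). Setting ∂π_N/∂q_N = 0: 230 - 4q_N - (1/2)(q_X) = 0.
Xenon's first-order condition: 210 - 5q_X - (1/2)(q_N) = 0.
So q_N = (230 - (1/2)q_X)/4 and q_X = (210 - (1/2)q_N)/5.
Substituting one into the other gives q_N = 52.9114 and q_X = 36.7089.

36.71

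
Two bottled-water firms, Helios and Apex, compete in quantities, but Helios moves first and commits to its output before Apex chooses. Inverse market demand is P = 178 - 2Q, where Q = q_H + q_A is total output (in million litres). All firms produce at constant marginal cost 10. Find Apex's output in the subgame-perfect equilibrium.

21

The follower Apex best-responds to any q_H: π_A = (178 - 2Q)q_A - 10q_A.
Follower FOC: 168 - 2q_H - 4q_A = 0, so q_A(q_H) = (168 - 2q_H)/4.
Helios substitutes q_A(q_H) into its own profit: π_H = q_H(178 - 2q_H - (168 - 2q_H)/2) - 10q_H = (94 - q_H)q_H - 10q_H.
Leader FOC: 84 - 2q_H = 0, so q_H = 42.
Then q_A = (168 - 2·42)/4 = 21.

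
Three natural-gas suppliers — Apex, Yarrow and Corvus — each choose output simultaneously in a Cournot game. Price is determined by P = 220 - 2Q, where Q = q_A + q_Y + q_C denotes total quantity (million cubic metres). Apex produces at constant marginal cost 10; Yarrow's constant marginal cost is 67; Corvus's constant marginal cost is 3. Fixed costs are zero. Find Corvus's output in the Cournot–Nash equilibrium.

Apex's profit: π_A = (220 - 2Q)q_A - (10q_A). Setting ∂π_A/∂q_A = 0: 210 - 4q_A - 2(q_Y + q_C) = 0.
Yarrow's profit: π_Y = (220 - 2Q)q_Y - (67q_Y). Setting ∂π_Y/∂q_Y = 0: 153 - 4q_Y - 2(q_A + q_C) = 0.
Corvus's first-order condition: 217 - 4q_C - 2(q_A + q_Y) = 0.
Adding the 3 conditions: 580 − 4Q − 4Q = 0, i.e. Q = 145/2.
Back-substituting: q_A = (210 − 145)/2 = 65/2, q_Y = (153 − 145)/2 = 4, q_C = (217 − 145)/2 = 36.

36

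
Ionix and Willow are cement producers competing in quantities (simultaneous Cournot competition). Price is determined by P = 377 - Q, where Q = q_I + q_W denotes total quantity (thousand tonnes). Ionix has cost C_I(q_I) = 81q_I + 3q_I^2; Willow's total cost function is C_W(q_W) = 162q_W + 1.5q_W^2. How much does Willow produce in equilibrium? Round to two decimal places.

36.51

Ionix's profit: π_I = (377 - Q)q_I - (81q_I + 3q_I²). Setting ∂π_I/∂q_I = 0: 296 - 8q_I - (q_W) = 0.
Willow's first-order condition: 215 - 5q_W - (q_I) = 0.
Rearranging gives the reaction functions q_I = (296 - q_W)/8 and q_W = (215 - q_I)/5.
Solving the pair: q_I = 1265/39, q_W = 1424/39.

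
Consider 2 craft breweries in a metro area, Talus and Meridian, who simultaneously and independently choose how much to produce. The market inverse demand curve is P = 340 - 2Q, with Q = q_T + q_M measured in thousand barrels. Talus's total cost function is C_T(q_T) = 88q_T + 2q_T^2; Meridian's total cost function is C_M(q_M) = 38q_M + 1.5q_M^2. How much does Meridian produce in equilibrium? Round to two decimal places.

Talus's profit: π_T = (340 - 2Q)q_T - (88q_T + 2q_T²). Setting ∂π_T/∂q_T = 0: 252 - 8q_T - 2(q_M) = 0.
Meridian's profit: π_M = (340 - 2Q)q_M - (38q_M + (3/2)q_M²). Setting ∂π_M/∂q_M = 0: 302 - 7q_M - 2(q_T) = 0.
Best responses: q_T = (252 - 2q_M)/8, q_M = (302 - 2q_T)/7.
Solving the pair: q_T = 290/13, q_M = 478/13.

36.77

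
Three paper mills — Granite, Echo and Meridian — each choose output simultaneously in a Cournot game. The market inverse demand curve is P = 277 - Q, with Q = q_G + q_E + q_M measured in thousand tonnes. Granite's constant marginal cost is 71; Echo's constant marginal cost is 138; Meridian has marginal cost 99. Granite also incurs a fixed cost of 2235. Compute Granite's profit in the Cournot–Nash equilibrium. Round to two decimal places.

Granite's profit: π_G = (277 - Q)q_G - (71q_G). Setting ∂π_G/∂q_G = 0: 206 - 2q_G - (q_E + q_M) = 0.
Echo's profit: π_E = (277 - Q)q_E - (138q_E). Setting ∂π_E/∂q_E = 0: 139 - 2q_E - (q_G + q_M) = 0.
Meridian's profit: π_M = (277 - Q)q_M - (99q_M). Setting ∂π_M/∂q_M = 0: 178 - 2q_M - (q_G + q_E) = 0.
Summing all 3 equations gives 523 − 4Q = 0, hence Q = 523/4.
Back-substituting: q_G = (206 − 523/4) = 301/4, q_E = (139 − 523/4) = 33/4, q_M = (178 − 523/4) = 189/4.
Price P = 277 - 523/4 = 585/4.
Granite's profit: (585/4 - 71)·(301/4) - 2235 = 3427.5625.

3427.56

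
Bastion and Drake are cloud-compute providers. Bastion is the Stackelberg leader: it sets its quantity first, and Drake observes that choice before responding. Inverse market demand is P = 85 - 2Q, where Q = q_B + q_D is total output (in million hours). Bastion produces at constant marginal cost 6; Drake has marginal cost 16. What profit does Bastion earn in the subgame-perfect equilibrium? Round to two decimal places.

495.06

The follower Drake best-responds to any q_B: π_D = (85 - 2Q)q_D - 16q_D.
Follower FOC: 69 - 2q_B - 4q_D = 0, so q_D(q_B) = (69 - 2q_B)/4.
Bastion substitutes q_D(q_B) into its own profit: π_B = q_B(85 - 2q_B - (69 - 2q_B)/2) - 6q_B = (101/2 - q_B)q_B - 6q_B.
The leader's first-order condition 89/2 - 2q_B = 0 yields q_B = 89/4.
Then q_D = (69 - 2·(89/4))/4 = 49/8.
Price P = 85 - 2·(227/8) = 113/4.
Bastion's profit: (113/4 - 6)·(89/4) = 495.0625.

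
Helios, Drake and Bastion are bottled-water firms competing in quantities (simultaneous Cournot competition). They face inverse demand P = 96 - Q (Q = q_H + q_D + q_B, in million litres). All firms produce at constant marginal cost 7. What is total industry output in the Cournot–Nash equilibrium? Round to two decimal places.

66.75

Each firm earns π_i = (96 - Q)q_i - 7q_i.
First-order condition (treating rivals' output as given): 89 - 2q_i - Σ_{j≠i} q_j = 0.
By symmetry each firm produces the same amount; substituting Σ_{j≠i} q_j = 2q_i yields q_i = 89/4.
Total output Q = 89/4 + 89/4 + 89/4 = 267/4.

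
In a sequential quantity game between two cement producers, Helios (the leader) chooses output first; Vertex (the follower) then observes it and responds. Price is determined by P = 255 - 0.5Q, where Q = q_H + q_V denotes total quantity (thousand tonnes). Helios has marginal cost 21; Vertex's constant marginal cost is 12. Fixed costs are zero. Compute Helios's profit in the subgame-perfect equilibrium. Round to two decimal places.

12656.25

The follower Vertex best-responds to any q_H: π_V = (255 - 0.5Q)q_V - 12q_V.
∂π_V/∂q_V = 243 - (1/2)q_H - q_V = 0 gives the reaction function q_V = (243 - (1/2)q_H).
Helios substitutes q_V(q_H) into its own profit: π_H = q_H(255 - (1/2)q_H - (243 - (1/2)q_H)/2) - 21q_H = (267/2 - (1/4)q_H)q_H - 21q_H.
The leader's first-order condition 225/2 - (1/2)q_H = 0 yields q_H = 225.
Then q_V = (243 - (1/2)·225) = 261/2.
Price P = 255 - (1/2)·(711/2) = 309/4.
Helios's profit: (309/4 - 21)·225 = 12656.2500.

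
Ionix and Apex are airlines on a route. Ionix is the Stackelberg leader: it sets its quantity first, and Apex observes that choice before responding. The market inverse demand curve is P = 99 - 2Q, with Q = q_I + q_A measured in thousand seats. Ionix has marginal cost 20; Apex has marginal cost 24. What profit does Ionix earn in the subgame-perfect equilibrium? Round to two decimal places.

The follower Apex best-responds to any q_I: π_A = (99 - 2Q)q_A - 24q_A.
Setting the follower's marginal profit to zero, 75 - 2q_I - 4q_A = 0, i.e. q_A = (75 - 2q_I)/4.
Ionix substitutes q_A(q_I) into its own profit: π_I = q_I(99 - 2q_I - (75 - 2q_I)/2) - 20q_I = (123/2 - q_I)q_I - 20q_I.
Leader FOC: 83/2 - 2q_I = 0, so q_I = 83/4.
Then q_A = (75 - 2·(83/4))/4 = 67/8.
Price P = 99 - 2·(233/8) = 163/4.
Ionix's profit: (163/4 - 20)·(83/4) = 430.5625.

430.56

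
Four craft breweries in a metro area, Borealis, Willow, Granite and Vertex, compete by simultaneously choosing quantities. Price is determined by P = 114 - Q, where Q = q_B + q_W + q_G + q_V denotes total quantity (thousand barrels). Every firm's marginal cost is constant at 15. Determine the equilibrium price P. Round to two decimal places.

34.80

Each firm earns π_i = (114 - Q)q_i - 15q_i.
First-order condition (treating rivals' output as given): 99 - 2q_i - Σ_{j≠i} q_j = 0.
By symmetry each firm produces the same amount; substituting Σ_{j≠i} q_j = 3q_i yields q_i = 99/5.
Total output Q = 396/5, so price P = 114 - 396/5 = 174/5.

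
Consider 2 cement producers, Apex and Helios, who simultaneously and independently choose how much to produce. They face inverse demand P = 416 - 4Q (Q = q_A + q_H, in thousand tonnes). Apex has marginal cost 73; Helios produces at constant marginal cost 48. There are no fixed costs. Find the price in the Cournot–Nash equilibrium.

Apex's profit: π_A = (416 - 4Q)q_A - (73q_A). Setting ∂π_A/∂q_A = 0: 343 - 8q_A - 4(q_H) = 0.
Helios's profit: π_H = (416 - 4Q)q_H - (48q_H). Setting ∂π_H/∂q_H = 0: 368 - 8q_H - 4(q_A) = 0.
Best responses: q_A = (343 - 4q_H)/8, q_H = (368 - 4q_A)/8.
Solving the pair: q_A = 53/2, q_H = 131/4.
Total output Q = 237/4, so price P = 416 - 4·(237/4) = 179.

179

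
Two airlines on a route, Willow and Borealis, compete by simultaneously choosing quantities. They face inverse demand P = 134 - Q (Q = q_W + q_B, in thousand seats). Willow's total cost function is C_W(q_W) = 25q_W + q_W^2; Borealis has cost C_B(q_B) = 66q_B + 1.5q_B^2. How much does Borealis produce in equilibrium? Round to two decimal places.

8.58

Willow's profit: π_W = (134 - Q)q_W - (25q_W + q_W²). Setting ∂π_W/∂q_W = 0: 109 - 4q_W - (q_B) = 0.
Borealis's profit: π_B = (134 - Q)q_B - (66q_B + (3/2)q_B²). Setting ∂π_B/∂q_B = 0: 68 - 5q_B - (q_W) = 0.
Rearranging gives the reaction functions q_W = (109 - q_B)/4 and q_B = (68 - q_W)/5.
Substituting one into the other gives q_W = 477/19 and q_B = 163/19.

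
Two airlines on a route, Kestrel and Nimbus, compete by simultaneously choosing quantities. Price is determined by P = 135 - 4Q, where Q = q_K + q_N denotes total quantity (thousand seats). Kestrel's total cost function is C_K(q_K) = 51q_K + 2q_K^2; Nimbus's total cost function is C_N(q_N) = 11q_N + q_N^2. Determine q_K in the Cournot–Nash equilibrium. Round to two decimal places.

Kestrel's profit: π_K = (135 - 4Q)q_K - (51q_K + 2q_K²). Setting ∂π_K/∂q_K = 0: 84 - 12q_K - 4(q_N) = 0.
Nimbus's profit: π_N = (135 - 4Q)q_N - (11q_N + q_N²). Setting ∂π_N/∂q_N = 0: 124 - 10q_N - 4(q_K) = 0.
So q_K = (84 - 4q_N)/12 and q_N = (124 - 4q_K)/10.
Solving the pair: q_K = 43/13, q_N = 144/13.

3.31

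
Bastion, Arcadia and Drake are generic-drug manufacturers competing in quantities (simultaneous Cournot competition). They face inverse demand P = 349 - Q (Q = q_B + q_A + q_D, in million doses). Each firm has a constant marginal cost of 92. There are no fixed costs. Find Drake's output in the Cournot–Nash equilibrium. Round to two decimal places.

Each firm earns π_i = (349 - Q)q_i - 92q_i.
First-order condition (treating rivals' output as given): 257 - 2q_i - Σ_{j≠i} q_j = 0.
With identical firms every q_j equals q_i, so Σ_{j≠i} q_j = 2q_i and 257 = 4q_i, giving q_i = 257/4.

64.25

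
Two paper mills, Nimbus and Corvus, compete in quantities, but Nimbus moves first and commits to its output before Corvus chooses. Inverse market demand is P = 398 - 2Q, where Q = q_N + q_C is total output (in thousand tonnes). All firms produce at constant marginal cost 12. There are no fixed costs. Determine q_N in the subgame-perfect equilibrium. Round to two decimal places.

The follower Corvus best-responds to any q_N: π_C = (398 - 2Q)q_C - 12q_C.
∂π_C/∂q_C = 386 - 2q_N - 4q_C = 0 gives the reaction function q_C = (386 - 2q_N)/4.
The leader anticipates this reaction. Substituting into P = 398 - 2Q gives P = 205 - q_N, so π_N = (205 - q_N)q_N - 12q_N.
The leader's first-order condition 193 - 2q_N = 0 yields q_N = 193/2.
Then q_C = (386 - 2·(193/2))/4 = 193/4.

96.50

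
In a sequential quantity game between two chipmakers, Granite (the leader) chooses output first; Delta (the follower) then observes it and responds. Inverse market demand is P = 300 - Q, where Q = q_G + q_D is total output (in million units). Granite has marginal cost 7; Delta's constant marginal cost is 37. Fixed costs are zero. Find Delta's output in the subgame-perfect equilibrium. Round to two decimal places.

Solve by backward induction. Given q_G, the follower Delta maximises π_D = (300 - q_G - q_D)q_D - 37q_D.
Follower FOC: 263 - q_G - 2q_D = 0, so q_D(q_G) = (263 - q_G)/2.
Granite substitutes q_D(q_G) into its own profit: π_G = q_G(300 - q_G - (263 - q_G)/2) - 7q_G = (337/2 - (1/2)q_G)q_G - 7q_G.
Maximising: ∂π_G/∂q_G = 323/2 - q_G = 0, giving q_G = 323/2.
Then q_D = (263 - 323/2)/2 = 203/4.

50.75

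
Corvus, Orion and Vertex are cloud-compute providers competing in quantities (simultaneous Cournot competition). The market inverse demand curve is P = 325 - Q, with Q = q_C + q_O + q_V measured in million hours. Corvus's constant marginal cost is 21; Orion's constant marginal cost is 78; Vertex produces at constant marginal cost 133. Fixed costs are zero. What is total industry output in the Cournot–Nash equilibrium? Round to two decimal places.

Corvus's profit: π_C = (325 - Q)q_C - (21q_C). Setting ∂π_C/∂q_C = 0: 304 - 2q_C - (q_O + q_V) = 0.
Orion's first-order condition: 247 - 2q_O - (q_C + q_V) = 0.
Vertex's profit: π_V = (325 - Q)q_V - (133q_V). Setting ∂π_V/∂q_V = 0: 192 - 2q_V - (q_C + q_O) = 0.
Adding the 3 first-order conditions: 743 − 4Q = 0, so Q = 743/4.
Back-substituting: q_C = (304 − 743/4) = 473/4, q_O = (247 − 743/4) = 245/4, q_V = (192 − 743/4) = 25/4.
Total output Q = 473/4 + 245/4 + 25/4 = 743/4.

185.75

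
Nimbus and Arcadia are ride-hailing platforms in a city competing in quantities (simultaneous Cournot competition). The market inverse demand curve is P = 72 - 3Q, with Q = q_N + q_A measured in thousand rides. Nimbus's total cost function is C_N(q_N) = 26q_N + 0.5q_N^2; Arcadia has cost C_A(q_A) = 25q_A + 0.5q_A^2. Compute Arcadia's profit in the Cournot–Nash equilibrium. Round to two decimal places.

Nimbus's profit: π_N = (72 - 3Q)q_N - (26q_N + (1/2)q_N²). Setting ∂π_N/∂q_N = 0: 46 - 7q_N - 3(q_A) = 0.
Arcadia's first-order condition: 47 - 7q_A - 3(q_N) = 0.
Best responses: q_N = (46 - 3q_A)/7, q_A = (47 - 3q_N)/7.
Substituting one into the other gives q_N = 181/40 and q_A = 191/40.
Price P = 72 - 3·(93/10) = 441/10.
Arcadia's profit: (441/10)·(191/40) - 25·(191/40) - (1/2)(191/40)² = 79.8022.

79.80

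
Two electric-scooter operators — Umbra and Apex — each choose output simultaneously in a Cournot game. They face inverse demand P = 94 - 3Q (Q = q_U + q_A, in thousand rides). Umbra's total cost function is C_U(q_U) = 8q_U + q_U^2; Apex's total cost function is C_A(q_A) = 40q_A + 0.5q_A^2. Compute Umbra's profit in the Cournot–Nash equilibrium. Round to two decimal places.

350.57

Umbra's profit: π_U = (94 - 3Q)q_U - (8q_U + q_U²). Setting ∂π_U/∂q_U = 0: 86 - 8q_U - 3(q_A) = 0.
Apex's profit: π_A = (94 - 3Q)q_A - (40q_A + (1/2)q_A²). Setting ∂π_A/∂q_A = 0: 54 - 7q_A - 3(q_U) = 0.
Rearranging gives the reaction functions q_U = (86 - 3q_A)/8 and q_A = (54 - 3q_U)/7.
Substituting one into the other gives q_U = 440/47 and q_A = 174/47.
Price P = 94 - 3·(614/47) = 54.8085.
Umbra's profit: 54.8085·(440/47) - 8·(440/47) - (440/47)² = 350.5659.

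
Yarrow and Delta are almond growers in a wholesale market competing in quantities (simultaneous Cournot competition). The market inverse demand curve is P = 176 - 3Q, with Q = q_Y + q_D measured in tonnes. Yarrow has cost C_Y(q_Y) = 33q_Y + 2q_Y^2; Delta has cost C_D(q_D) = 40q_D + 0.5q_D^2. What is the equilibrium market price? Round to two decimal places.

101.05

Yarrow's profit: π_Y = (176 - 3Q)q_Y - (33q_Y + 2q_Y²). Setting ∂π_Y/∂q_Y = 0: 143 - 10q_Y - 3(q_D) = 0.
Delta's profit: π_D = (176 - 3Q)q_D - (40q_D + (1/2)q_D²). Setting ∂π_D/∂q_D = 0: 136 - 7q_D - 3(q_Y) = 0.
Best responses: q_Y = (143 - 3q_D)/10, q_D = (136 - 3q_Y)/7.
Solving the pair: q_Y = 593/61, q_D = 931/61.
Total output Q = 1524/61, so price P = 176 - 3·(1524/61) = 101.0492.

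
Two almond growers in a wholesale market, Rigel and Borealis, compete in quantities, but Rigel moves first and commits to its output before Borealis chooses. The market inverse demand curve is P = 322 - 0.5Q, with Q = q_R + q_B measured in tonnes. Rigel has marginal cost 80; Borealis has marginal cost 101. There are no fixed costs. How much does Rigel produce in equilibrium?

Solve by backward induction. Given q_R, the follower Borealis maximises π_B = (322 - (1/2)q_R - (1/2)q_B)q_B - 101q_B.
Follower FOC: 221 - (1/2)q_R - q_B = 0, so q_B(q_R) = (221 - (1/2)q_R).
Rigel substitutes q_B(q_R) into its own profit: π_R = q_R(322 - (1/2)q_R - (221 - (1/2)q_R)/2) - 80q_R = (423/2 - (1/4)q_R)q_R - 80q_R.
The leader's first-order condition 263/2 - (1/2)q_R = 0 yields q_R = 263.
Then q_B = (221 - (1/2)·263) = 179/2.

263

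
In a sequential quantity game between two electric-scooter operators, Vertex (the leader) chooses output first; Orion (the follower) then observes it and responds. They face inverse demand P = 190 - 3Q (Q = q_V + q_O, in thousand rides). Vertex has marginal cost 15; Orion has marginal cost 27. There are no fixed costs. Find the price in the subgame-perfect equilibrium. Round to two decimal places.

61.75

The follower Orion best-responds to any q_V: π_O = (190 - 3Q)q_O - 27q_O.
∂π_O/∂q_O = 163 - 3q_V - 6q_O = 0 gives the reaction function q_O = (163 - 3q_V)/6.
The leader anticipates this reaction. Substituting into P = 190 - 3Q gives P = 217/2 - (3/2)q_V, so π_V = (217/2 - (3/2)q_V)q_V - 15q_V.
The leader's first-order condition 187/2 - 3q_V = 0 yields q_V = 187/6.
Then q_O = (163 - 3·(187/6))/6 = 139/12.
Total output Q = 171/4, so price P = 190 - 3·(171/4) = 247/4.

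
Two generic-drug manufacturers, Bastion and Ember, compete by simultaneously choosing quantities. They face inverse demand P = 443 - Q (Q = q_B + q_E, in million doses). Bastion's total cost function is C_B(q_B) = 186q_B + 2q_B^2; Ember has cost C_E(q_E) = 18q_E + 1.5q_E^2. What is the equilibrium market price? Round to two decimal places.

334.28

Bastion's profit: π_B = (443 - Q)q_B - (186q_B + 2q_B²). Setting ∂π_B/∂q_B = 0: 257 - 6q_B - (q_E) = 0.
Ember's profit: π_E = (443 - Q)q_E - (18q_E + (3/2)q_E²). Setting ∂π_E/∂q_E = 0: 425 - 5q_E - (q_B) = 0.
Rearranging gives the reaction functions q_B = (257 - q_E)/6 and q_E = (425 - q_B)/5.
Substituting one into the other gives q_B = 860/29 and q_E = 79.0690.
Total output Q = 108.7241, so price P = 443 - 108.7241 = 334.2759.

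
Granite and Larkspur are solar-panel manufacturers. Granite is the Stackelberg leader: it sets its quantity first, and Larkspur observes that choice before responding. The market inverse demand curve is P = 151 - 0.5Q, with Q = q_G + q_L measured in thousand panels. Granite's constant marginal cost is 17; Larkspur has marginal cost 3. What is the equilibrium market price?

Solve by backward induction. Given q_G, the follower Larkspur maximises π_L = (151 - (1/2)q_G - (1/2)q_L)q_L - 3q_L.
Follower FOC: 148 - (1/2)q_G - q_L = 0, so q_L(q_G) = (148 - (1/2)q_G).
The leader anticipates this reaction. Substituting into P = 151 - 0.5Q gives P = 77 - (1/4)q_G, so π_G = (77 - (1/4)q_G)q_G - 17q_G.
Maximising: ∂π_G/∂q_G = 60 - (1/2)q_G = 0, giving q_G = 120.
Then q_L = (148 - (1/2)·120) = 88.
Total output Q = 208, so price P = 151 - (1/2)·208 = 47.

47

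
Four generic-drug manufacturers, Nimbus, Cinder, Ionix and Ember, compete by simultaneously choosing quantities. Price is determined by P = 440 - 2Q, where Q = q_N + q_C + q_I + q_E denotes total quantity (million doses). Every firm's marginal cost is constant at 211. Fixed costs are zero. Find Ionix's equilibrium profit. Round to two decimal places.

Each firm earns π_i = (440 - 2Q)q_i - 211q_i.
Setting ∂π_i/∂q_i = 0 with rivals' quantities fixed: 229 - 4q_i - 2·Σ_{j≠i} q_j = 0.
By symmetry each firm produces the same amount; substituting Σ_{j≠i} q_j = 3q_i yields q_i = 229/10.
Price P = 440 - 2·(458/5) = 1284/5.
Ionix's profit: (1284/5 - 211)·(229/10) = 1048.8200.

1048.82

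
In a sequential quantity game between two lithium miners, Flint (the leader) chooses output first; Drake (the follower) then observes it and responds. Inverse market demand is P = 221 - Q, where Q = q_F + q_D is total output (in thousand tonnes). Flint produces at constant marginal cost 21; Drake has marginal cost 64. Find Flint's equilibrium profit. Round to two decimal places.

7381.13

The follower Drake best-responds to any q_F: π_D = (221 - Q)q_D - 64q_D.
∂π_D/∂q_D = 157 - q_F - 2q_D = 0 gives the reaction function q_D = (157 - q_F)/2.
Flint substitutes q_D(q_F) into its own profit: π_F = q_F(221 - q_F - (157 - q_F)/2) - 21q_F = (285/2 - (1/2)q_F)q_F - 21q_F.
The leader's first-order condition 243/2 - q_F = 0 yields q_F = 243/2.
Then q_D = (157 - 243/2)/2 = 71/4.
Price P = 221 - 557/4 = 327/4.
Flint's profit: (327/4 - 21)·(243/2) = 7381.1250.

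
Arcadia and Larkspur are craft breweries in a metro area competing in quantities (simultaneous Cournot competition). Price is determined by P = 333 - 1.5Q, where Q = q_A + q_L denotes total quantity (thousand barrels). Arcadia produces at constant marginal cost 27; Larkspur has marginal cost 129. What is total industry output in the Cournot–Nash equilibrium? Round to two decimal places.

113.33

Arcadia's profit: π_A = (333 - 1.5Q)q_A - (27q_A). Setting ∂π_A/∂q_A = 0: 306 - 3q_A - (3/2)(q_L) = 0.
Larkspur's profit: π_L = (333 - 1.5Q)q_L - (129q_L). Setting ∂π_L/∂q_L = 0: 204 - 3q_L - (3/2)(q_A) = 0.
So q_A = (306 - (3/2)q_L)/3 and q_L = (204 - (3/2)q_A)/3.
Solving the pair: q_A = 272/3, q_L = 68/3.
Total output Q = 272/3 + 68/3 = 340/3.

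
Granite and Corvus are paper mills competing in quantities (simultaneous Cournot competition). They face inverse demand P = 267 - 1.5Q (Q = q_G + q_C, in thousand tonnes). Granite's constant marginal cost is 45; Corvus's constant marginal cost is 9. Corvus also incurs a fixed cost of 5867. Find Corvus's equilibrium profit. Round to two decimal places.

Granite's profit: π_G = (267 - 1.5Q)q_G - (45q_G). Setting ∂π_G/∂q_G = 0: 222 - 3q_G - (3/2)(q_C) = 0.
Corvus's first-order condition: 258 - 3q_C - (3/2)(q_G) = 0.
So q_G = (222 - (3/2)q_C)/3 and q_C = (258 - (3/2)q_G)/3.
Solving the pair: q_G = 124/3, q_C = 196/3.
Price P = 267 - (3/2)·(320/3) = 107.
Corvus's profit: (107 - 9)·(196/3) - 5867 = 1607/3.

535.67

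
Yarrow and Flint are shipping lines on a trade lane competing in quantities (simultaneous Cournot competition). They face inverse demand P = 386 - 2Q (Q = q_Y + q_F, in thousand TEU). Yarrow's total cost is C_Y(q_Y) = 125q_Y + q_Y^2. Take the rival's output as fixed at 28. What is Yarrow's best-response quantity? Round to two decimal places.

With the rival's output fixed at 28, Yarrow's profit is π_Y = (386 - 2·28 - 2q_Y)q_Y - (125q_Y + q_Y²) = (330 - 2q_Y)q_Y - (125q_Y + q_Y²).
∂π_Y/∂q_Y = 205 - 6q_Y = 0, so q_Y = 205/6.

34.17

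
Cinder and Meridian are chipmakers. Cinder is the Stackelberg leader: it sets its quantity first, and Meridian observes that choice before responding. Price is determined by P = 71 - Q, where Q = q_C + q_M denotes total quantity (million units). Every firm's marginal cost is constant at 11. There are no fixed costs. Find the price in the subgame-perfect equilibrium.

The follower Meridian best-responds to any q_C: π_M = (71 - Q)q_M - 11q_M.
Follower FOC: 60 - q_C - 2q_M = 0, so q_M(q_C) = (60 - q_C)/2.
The leader anticipates this reaction. Substituting into P = 71 - Q gives P = 41 - (1/2)q_C, so π_C = (41 - (1/2)q_C)q_C - 11q_C.
The leader's first-order condition 30 - q_C = 0 yields q_C = 30.
Then q_M = (60 - 30)/2 = 15.
Total output Q = 45, so price P = 71 - 45 = 26.

26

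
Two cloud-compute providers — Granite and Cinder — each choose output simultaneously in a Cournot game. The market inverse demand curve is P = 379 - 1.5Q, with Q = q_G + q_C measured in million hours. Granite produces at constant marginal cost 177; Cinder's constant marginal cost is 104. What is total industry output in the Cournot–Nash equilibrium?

Granite's profit: π_G = (379 - 1.5Q)q_G - (177q_G). Setting ∂π_G/∂q_G = 0: 202 - 3q_G - (3/2)(q_C) = 0.
Cinder's first-order condition: 275 - 3q_C - (3/2)(q_G) = 0.
So q_G = (202 - (3/2)q_C)/3 and q_C = (275 - (3/2)q_G)/3.
Substituting one into the other gives q_G = 86/3 and q_C = 232/3.
Total output Q = 86/3 + 232/3 = 106.

106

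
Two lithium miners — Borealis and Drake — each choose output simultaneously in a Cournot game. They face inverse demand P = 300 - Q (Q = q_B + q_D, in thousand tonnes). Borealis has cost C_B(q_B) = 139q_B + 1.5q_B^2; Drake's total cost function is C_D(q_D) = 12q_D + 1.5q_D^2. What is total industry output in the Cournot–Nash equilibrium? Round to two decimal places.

Borealis's profit: π_B = (300 - Q)q_B - (139q_B + (3/2)q_B²). Setting ∂π_B/∂q_B = 0: 161 - 5q_B - (q_D) = 0.
Drake's first-order condition: 288 - 5q_D - (q_B) = 0.
So q_B = (161 - q_D)/5 and q_D = (288 - q_B)/5.
Substituting one into the other gives q_B = 517/24 and q_D = 1279/24.
Total output Q = 517/24 + 1279/24 = 449/6.

74.83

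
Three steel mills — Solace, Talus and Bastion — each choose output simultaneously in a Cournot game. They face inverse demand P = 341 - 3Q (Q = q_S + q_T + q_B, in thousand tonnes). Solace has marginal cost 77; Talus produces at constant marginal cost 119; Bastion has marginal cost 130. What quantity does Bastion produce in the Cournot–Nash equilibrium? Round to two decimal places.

Solace's profit: π_S = (341 - 3Q)q_S - (77q_S). Setting ∂π_S/∂q_S = 0: 264 - 6q_S - 3(q_T + q_B) = 0.
Talus's first-order condition: 222 - 6q_T - 3(q_S + q_B) = 0.
Bastion's first-order condition: 211 - 6q_B - 3(q_S + q_T) = 0.
Adding the 3 conditions: 697 − 6Q − 6Q = 0, i.e. Q = 697/12.
Back-substituting: q_S = (264 − 697/4)/3 = 359/12, q_T = (222 − 697/4)/3 = 191/12, q_B = (211 − 697/4)/3 = 49/4.

12.25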